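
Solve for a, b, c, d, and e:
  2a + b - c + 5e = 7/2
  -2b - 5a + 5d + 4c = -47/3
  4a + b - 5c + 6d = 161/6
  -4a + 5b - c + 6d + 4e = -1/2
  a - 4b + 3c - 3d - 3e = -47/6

Row-reduce the augmented matrix:
R1 ← R1 / (2).
R2 ← R2 + 5·R1.
R3 ← R3 − 4·R1.
R4 ← R4 + 4·R1.
R5 ← R5 − 1·R1.
R2 ← R2 / (1/2).
R1 ← R1 − 1/2·R2.
R3 ← R3 + 1·R2.
R4 ← R4 − 7·R2.
R5 ← R5 + 9/2·R2.
Swap R3 and R4.
R3 ← R3 / (-24).
R1 ← R1 + 2·R3.
R2 ← R2 − 3·R3.
R5 ← R5 − 17·R3.
R4 ← R4 / (16).
R1 ← R1 − 1/3·R4.
R2 ← R2 − 2·R4.
R3 ← R3 − 8/3·R4.
R5 ← R5 + 10/3·R4.
R5 ← R5 / (-47/12).
R1 ← R1 − 149/48·R5.
R2 ← R2 − 3·R5.
R3 ← R3 − 101/24·R5.
R4 ← R4 − 15/16·R5.
Reading off the reduced rows gives a = 2, b = 1/3, c = -5/2, d = 1, e = -2/3.

a = 2, b = 1/3, c = -5/2, d = 1, e = -2/3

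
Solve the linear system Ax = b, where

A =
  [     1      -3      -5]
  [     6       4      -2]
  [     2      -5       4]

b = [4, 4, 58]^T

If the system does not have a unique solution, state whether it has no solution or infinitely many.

x_1 = 6, x_2 = -6, x_3 = 4

Row-reduce the augmented matrix:
R2 ← R2 − 6·R1.
R3 ← R3 − 2·R1.
R2 ← R2 / (22).
R1 ← R1 + 3·R2.
R3 ← R3 − 1·R2.
R3 ← R3 / (140/11).
R1 ← R1 + 13/11·R3.
R2 ← R2 − 14/11·R3.
Reading off the reduced rows gives x_1 = 6, x_2 = -6, x_3 = 4.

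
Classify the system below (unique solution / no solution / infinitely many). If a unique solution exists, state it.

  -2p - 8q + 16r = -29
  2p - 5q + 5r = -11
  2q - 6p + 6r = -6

no solution

Row-reduce:
R1 ← R1 / (-2).
R2 ← R2 − 2·R1.
R3 ← R3 + 6·R1.
R2 ← R2 / (-13).
R1 ← R1 − 4·R2.
R3 ← R3 − 26·R2.
Row 3 reduces to 0 = 1, a contradiction. The system is inconsistent.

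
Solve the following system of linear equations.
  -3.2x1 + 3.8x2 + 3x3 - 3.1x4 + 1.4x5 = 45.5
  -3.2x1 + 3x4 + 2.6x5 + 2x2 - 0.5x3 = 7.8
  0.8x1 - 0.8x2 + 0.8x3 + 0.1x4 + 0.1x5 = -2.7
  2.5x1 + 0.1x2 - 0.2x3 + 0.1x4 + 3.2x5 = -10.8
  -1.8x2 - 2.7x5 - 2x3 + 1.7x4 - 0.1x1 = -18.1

x1 = -4, x2 = 3, x3 = 4, x4 = -3, x5 = 0

Row-reduce the augmented matrix:
R1 ← R1 / (-16/5).
R2 ← R2 + 16/5·R1.
R3 ← R3 − 4/5·R1.
R4 ← R4 − 5/2·R1.
R5 ← R5 + 1/10·R1.
R2 ← R2 / (-9/5).
R1 ← R1 + 19/16·R2.
R3 ← R3 − 3/20·R2.
R4 ← R4 − 491/160·R2.
R5 ← R5 + 307/160·R2.
R3 ← R3 / (151/120).
R1 ← R1 − 395/288·R3.
R2 ← R2 − 35/18·R3.
R4 ← R4 + 11011/2880·R3.
R5 ← R5 − 943/576·R3.
R4 ← R4 / (274387/36240).
R1 ← R1 + 10415/3624·R4.
R2 ← R2 + 2837/906·R4.
R3 ← R3 + 20/151·R4.
R5 ← R5 + 162671/36240·R4.
R5 ← R5 / (58483/5487740).
R1 ← R1 − 665113/548774·R5.
R2 ← R2 − 985857/548774·R5.
R3 ← R3 − 158382/274387·R5.
R4 ← R4 − 290307/274387·R5.
Reading off the reduced rows gives x1 = -4, x2 = 3, x3 = 4, x4 = -3, x5 = 0.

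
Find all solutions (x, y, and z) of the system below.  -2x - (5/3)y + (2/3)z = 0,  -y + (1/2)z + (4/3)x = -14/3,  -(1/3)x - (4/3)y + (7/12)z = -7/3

infinitely many solutions

Row-reduce:
R1 ← R1 / (-2).
R2 ← R2 − 4/3·R1.
R3 ← R3 + 1/3·R1.
R2 ← R2 / (-19/9).
R1 ← R1 − 5/6·R2.
R3 ← R3 + 19/18·R2.
Rank is 2 with 3 unknowns, leaving z free.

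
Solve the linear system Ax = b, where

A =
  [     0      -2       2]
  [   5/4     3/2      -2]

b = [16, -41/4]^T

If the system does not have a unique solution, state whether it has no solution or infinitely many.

infinitely many solutions

Row-reduce:
Swap R1 and R2.
R1 ← R1 / (5/4).
R2 ← R2 / (-2).
R1 ← R1 − 6/5·R2.
Rank is 2 with 3 unknowns, leaving x_3 free.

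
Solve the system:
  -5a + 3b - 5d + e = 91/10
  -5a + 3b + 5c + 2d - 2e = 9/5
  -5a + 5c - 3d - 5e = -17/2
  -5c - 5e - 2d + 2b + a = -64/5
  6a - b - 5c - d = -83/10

Row-reduce the augmented matrix:
R1 ← R1 / (-5).
R2 ← R2 + 5·R1.
R3 ← R3 + 5·R1.
R4 ← R4 − 1·R1.
R5 ← R5 − 6·R1.
Swap R2 and R3.
R2 ← R2 / (-3).
R1 ← R1 + 3/5·R2.
R4 ← R4 − 13/5·R2.
R5 ← R5 − 13/5·R2.
R3 ← R3 / (5).
R1 ← R1 + 1·R3.
R2 ← R2 + 5/3·R3.
R4 ← R4 + 2/3·R3.
R5 ← R5 + 2/3·R3.
R4 ← R4 / (-1/3).
R1 ← R1 − 2·R4.
R2 ← R2 − 5/3·R4.
R3 ← R3 − 7/5·R4.
R5 ← R5 + 13/3·R4.
R5 ← R5 / (654/5).
R1 ← R1 + 62·R5.
R2 ← R2 + 51·R5.
R3 ← R3 + 1107/25·R5.
R4 ← R4 − 156/5·R5.
Reading off the reduced rows gives a = -9/5, b = 0, c = -3/5, d = 1/2, e = 13/5.

a = -9/5, b = 0, c = -3/5, d = 1/2, e = 13/5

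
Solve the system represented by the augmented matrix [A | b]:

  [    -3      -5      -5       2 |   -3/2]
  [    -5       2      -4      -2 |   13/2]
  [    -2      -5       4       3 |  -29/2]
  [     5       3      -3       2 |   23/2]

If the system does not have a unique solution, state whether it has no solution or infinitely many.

x_1 = 1/2, x_2 = 3/2, x_3 = -3/2, x_4 = 0

Row-reduce the augmented matrix:
R1 ← R1 / (-3).
R2 ← R2 + 5·R1.
R3 ← R3 + 2·R1.
R4 ← R4 − 5·R1.
R2 ← R2 / (31/3).
R1 ← R1 − 5/3·R2.
R3 ← R3 + 5/3·R2.
R4 ← R4 + 16/3·R2.
R3 ← R3 / (249/31).
R1 ← R1 − 30/31·R3.
R2 ← R2 − 13/31·R3.
R4 ← R4 + 282/31·R3.
R4 ← R4 / (290/83).
R1 ← R1 − 8/83·R4.
R2 ← R2 + 139/249·R4.
R3 ← R3 − 25/249·R4.
Reading off the reduced rows gives x_1 = 1/2, x_2 = 3/2, x_3 = -3/2, x_4 = 0.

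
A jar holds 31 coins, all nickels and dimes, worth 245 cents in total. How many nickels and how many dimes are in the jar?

nickels: 13, dimes: 18

Let n = nickels, d = dimes.
  n + d = 31
  5n + 10d = 245
Row-reduce the augmented matrix:
R2 ← R2 − 5·R1.
R2 ← R2 / (5).
R1 ← R1 − 1·R2.
Reading off the reduced rows gives n = 13, d = 18.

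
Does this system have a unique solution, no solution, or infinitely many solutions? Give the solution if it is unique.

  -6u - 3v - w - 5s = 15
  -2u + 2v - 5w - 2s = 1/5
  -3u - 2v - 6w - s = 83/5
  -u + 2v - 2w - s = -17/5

u = -2, v = -3, w = -1, s = 7/5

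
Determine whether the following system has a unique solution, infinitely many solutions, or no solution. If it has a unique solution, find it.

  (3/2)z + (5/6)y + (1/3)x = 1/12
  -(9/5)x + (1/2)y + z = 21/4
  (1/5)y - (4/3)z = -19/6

Row-reduce the augmented matrix:
R1 ← R1 / (1/3).
R2 ← R2 + 9/5·R1.
R2 ← R2 / (5).
R1 ← R1 − 5/2·R2.
R3 ← R3 − 1/5·R2.
R3 ← R3 / (-1273/750).
R1 ← R1 + 1/20·R3.
R2 ← R2 − 91/50·R3.
Reading off the reduced rows gives x = -5/2, y = -5/2, z = 2.

x = -5/2, y = -5/2, z = 2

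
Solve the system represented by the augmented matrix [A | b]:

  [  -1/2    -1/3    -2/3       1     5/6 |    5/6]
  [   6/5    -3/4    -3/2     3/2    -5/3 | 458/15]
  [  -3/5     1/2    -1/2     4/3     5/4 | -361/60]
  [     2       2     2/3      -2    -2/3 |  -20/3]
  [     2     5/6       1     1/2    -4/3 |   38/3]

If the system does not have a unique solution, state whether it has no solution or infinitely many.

Row-reduce the augmented matrix:
R1 ← R1 / (-1/2).
R2 ← R2 − 6/5·R1.
R3 ← R3 + 3/5·R1.
R4 ← R4 − 2·R1.
R5 ← R5 − 2·R1.
R2 ← R2 / (-31/20).
R1 ← R1 − 2/3·R2.
R3 ← R3 − 9/10·R2.
R4 ← R4 − 2/3·R2.
R5 ← R5 + 1/2·R2.
R3 ← R3 / (-3/2).
R2 ← R2 − 2·R3.
R4 ← R4 + 10/3·R3.
R5 ← R5 + 2/3·R3.
R4 ← R4 / (-1382/837).
R1 ← R1 + 10/31·R4.
R2 ← R2 − 190/279·R4.
R3 ← R3 + 446/279·R4.
R5 ← R5 − 3643/1674·R4.
R5 ← R5 / (101989/24876).
R1 ← R1 + 11690/6219·R5.
R2 ← R2 − 780/691·R5.
R3 ← R3 + 8549/4146·R5.
R4 ← R4 + 1527/1382·R5.
Reading off the reduced rows gives x_1 = 6, x_2 = -6, x_3 = -3, x_4 = 4, x_5 = -5.

x_1 = 6, x_2 = -6, x_3 = -3, x_4 = 4, x_5 = -5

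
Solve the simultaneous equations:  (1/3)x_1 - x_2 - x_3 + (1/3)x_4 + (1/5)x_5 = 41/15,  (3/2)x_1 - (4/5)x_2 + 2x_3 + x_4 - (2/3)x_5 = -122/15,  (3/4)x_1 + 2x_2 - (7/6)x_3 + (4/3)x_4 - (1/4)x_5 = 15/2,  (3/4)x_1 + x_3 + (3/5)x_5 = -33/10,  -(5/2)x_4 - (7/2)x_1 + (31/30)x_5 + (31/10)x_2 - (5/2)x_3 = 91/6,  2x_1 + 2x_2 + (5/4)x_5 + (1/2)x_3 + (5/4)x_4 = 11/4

no solution

Row-reduce:
R1 ← R1 / (1/3).
R2 ← R2 − 3/2·R1.
R3 ← R3 − 3/4·R1.
R4 ← R4 − 3/4·R1.
R5 ← R5 + 7/2·R1.
R6 ← R6 − 2·R1.
R2 ← R2 / (37/10).
R1 ← R1 + 3·R2.
R3 ← R3 − 17/4·R2.
R4 ← R4 − 9/4·R2.
R5 ← R5 + 37/5·R2.
R6 ← R6 − 8·R2.
R3 ← R3 / (-1417/222).
R1 ← R1 − 84/37·R3.
R2 ← R2 − 65/37·R3.
R4 ← R4 + 26/37·R3.
R6 ← R6 + 559/74·R3.
R4 ← R4 / (-125/218).
R1 ← R1 − 1426/1417·R4.
R2 ← R2 − 20/109·R4.
R3 ← R3 + 257/1417·R4.
R6 ← R6 + 453/436·R4.
Swap R5 and R6.
R5 ← R5 / (134/375).
R1 ← R1 − 2346/1625·R5.
R2 ← R2 − 29/150·R5.
R3 ← R3 + 1569/3250·R5.
R4 ← R4 + 214/125·R5.
Row 6 reduces to 0 = 3, a contradiction. The system is inconsistent.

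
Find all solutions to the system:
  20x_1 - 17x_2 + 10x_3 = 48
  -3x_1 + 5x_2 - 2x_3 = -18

infinitely many solutions

Row-reduce:
R1 ← R1 / (20).
R2 ← R2 + 3·R1.
R2 ← R2 / (49/20).
R1 ← R1 + 17/20·R2.
Rank is 2 with 3 unknowns, leaving x_3 free.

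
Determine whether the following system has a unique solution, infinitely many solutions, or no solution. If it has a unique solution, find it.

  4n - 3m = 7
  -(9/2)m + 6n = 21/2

Row-reduce:
R1 ← R1 / (-3).
R2 ← R2 + 9/2·R1.
Rank is 1 with 2 unknowns, leaving n free.

infinitely many solutions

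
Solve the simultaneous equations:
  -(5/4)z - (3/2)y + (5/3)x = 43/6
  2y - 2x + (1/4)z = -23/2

Row-reduce:
R1 ← R1 / (5/3).
R2 ← R2 + 2·R1.
R2 ← R2 / (1/5).
R1 ← R1 + 9/10·R2.
Rank is 2 with 3 unknowns, leaving z free.

infinitely many solutions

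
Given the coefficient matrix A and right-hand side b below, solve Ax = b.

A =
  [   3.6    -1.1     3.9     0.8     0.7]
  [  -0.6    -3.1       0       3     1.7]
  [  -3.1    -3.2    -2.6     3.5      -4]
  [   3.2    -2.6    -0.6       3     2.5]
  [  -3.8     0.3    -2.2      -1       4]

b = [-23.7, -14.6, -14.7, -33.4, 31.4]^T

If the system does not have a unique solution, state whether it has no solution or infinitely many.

x_1 = -6, x_2 = 6, x_3 = 1, x_4 = -1, x_5 = 2

Row-reduce the augmented matrix:
R1 ← R1 / (18/5).
R2 ← R2 + 3/5·R1.
R3 ← R3 + 31/10·R1.
R4 ← R4 − 16/5·R1.
R5 ← R5 + 19/5·R1.
R2 ← R2 / (-197/60).
R1 ← R1 + 11/36·R2.
R3 ← R3 + 1493/360·R2.
R4 ← R4 + 73/45·R2.
R5 ← R5 + 31/36·R2.
R3 ← R3 / (-247/3940).
R1 ← R1 − 403/394·R3.
R2 ← R2 + 39/197·R3.
R4 ← R4 + 4322/985·R3.
R5 ← R5 − 344/197·R3.
R4 ← R4 / (-57193/3705).
R1 ← R1 − 211/57·R4.
R2 ← R2 + 32/19·R4.
R3 ← R3 + 2732/741·R4.
R5 ← R5 − 6744/1235·R4.
R5 ← R5 / (-7438039/571930).
R1 ← R1 − 334761/114386·R5.
R2 ← R2 + 1495679/57193·R5.
R3 ← R3 + 262580/57193·R5.
R4 ← R4 + 2959299/114386·R5.
Reading off the reduced rows gives x_1 = -6, x_2 = 6, x_3 = 1, x_4 = -1, x_5 = 2.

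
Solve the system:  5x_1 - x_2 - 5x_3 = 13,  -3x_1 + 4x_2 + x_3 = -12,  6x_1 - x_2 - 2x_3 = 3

Row-reduce the augmented matrix:
R1 ← R1 / (5).
R2 ← R2 + 3·R1.
R3 ← R3 − 6·R1.
R2 ← R2 / (17/5).
R1 ← R1 + 1/5·R2.
R3 ← R3 − 1/5·R2.
R3 ← R3 / (70/17).
R1 ← R1 + 19/17·R3.
R2 ← R2 + 10/17·R3.
Reading off the reduced rows gives x_1 = -1, x_2 = -3, x_3 = -3.

x_1 = -1, x_2 = -3, x_3 = -3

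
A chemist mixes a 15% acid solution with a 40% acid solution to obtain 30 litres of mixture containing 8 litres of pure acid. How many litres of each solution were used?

litres of solution A: 16, litres of solution B: 14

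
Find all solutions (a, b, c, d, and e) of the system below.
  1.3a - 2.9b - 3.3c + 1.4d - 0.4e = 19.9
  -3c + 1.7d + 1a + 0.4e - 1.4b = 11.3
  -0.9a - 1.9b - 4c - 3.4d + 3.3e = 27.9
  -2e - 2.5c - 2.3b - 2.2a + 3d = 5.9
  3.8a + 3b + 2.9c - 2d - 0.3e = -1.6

Row-reduce the augmented matrix:
R1 ← R1 / (13/10).
R2 ← R2 − 1·R1.
R3 ← R3 + 9/10·R1.
R4 ← R4 + 11/5·R1.
R5 ← R5 − 19/5·R1.
R2 ← R2 / (54/65).
R1 ← R1 + 29/13·R2.
R3 ← R3 + 254/65·R2.
R4 ← R4 + 937/130·R2.
R5 ← R5 − 746/65·R2.
R3 ← R3 / (-761/90).
R1 ← R1 + 34/9·R3.
R2 ← R2 + 5/9·R3.
R4 ← R4 + 544/45·R3.
R5 ← R5 − 1703/90·R3.
R4 ← R4 / (306231/30440).
R1 ← R1 − 7691/3044·R4.
R2 ← R2 − 2183/3044·R4.
R3 ← R3 + 45/761·R4.
R5 ← R5 + 51676/3805·R4.
R5 ← R5 / (-232484/102077).
R1 ← R1 − 16918/102077·R5.
R2 ← R2 − 255709/306231·R5.
R3 ← R3 + 240155/306231·R5.
R4 ← R4 + 171020/306231·R5.
Reading off the reduced rows gives a = 2, b = -1, c = -6, d = -5, e = -4.

a = 2, b = -1, c = -6, d = -5, e = -4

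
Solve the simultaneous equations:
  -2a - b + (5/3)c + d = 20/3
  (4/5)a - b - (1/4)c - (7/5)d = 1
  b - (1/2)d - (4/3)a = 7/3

infinitely many solutions

Row-reduce:
R1 ← R1 / (-2).
R2 ← R2 − 4/5·R1.
R3 ← R3 + 4/3·R1.
R2 ← R2 / (-7/5).
R1 ← R1 − 1/2·R2.
R3 ← R3 − 5/3·R2.
R3 ← R3 / (-155/252).
R1 ← R1 + 115/168·R3.
R2 ← R2 + 25/84·R3.
Rank is 3 with 4 unknowns, leaving d free.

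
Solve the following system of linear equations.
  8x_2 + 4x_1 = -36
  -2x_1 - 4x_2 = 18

infinitely many solutions

Row-reduce:
R1 ← R1 / (4).
R2 ← R2 + 2·R1.
Rank is 1 with 2 unknowns, leaving x_2 free.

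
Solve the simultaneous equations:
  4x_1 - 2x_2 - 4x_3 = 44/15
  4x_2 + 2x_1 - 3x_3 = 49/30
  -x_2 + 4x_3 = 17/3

Row-reduce the augmented matrix:
R1 ← R1 / (4).
R2 ← R2 − 2·R1.
R2 ← R2 / (5).
R1 ← R1 + 1/2·R2.
R3 ← R3 + 1·R2.
R3 ← R3 / (19/5).
R1 ← R1 + 11/10·R3.
R2 ← R2 + 1/5·R3.
Reading off the reduced rows gives x_1 = 12/5, x_2 = 1/3, x_3 = 3/2.

x_1 = 12/5, x_2 = 1/3, x_3 = 3/2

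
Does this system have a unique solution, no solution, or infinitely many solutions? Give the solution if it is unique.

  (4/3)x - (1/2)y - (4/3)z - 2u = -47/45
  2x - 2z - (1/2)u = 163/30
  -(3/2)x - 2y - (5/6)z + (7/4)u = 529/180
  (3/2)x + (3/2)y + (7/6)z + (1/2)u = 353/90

Row-reduce the augmented matrix:
R1 ← R1 / (4/3).
R2 ← R2 − 2·R1.
R3 ← R3 + 3/2·R1.
R4 ← R4 − 3/2·R1.
R2 ← R2 / (3/4).
R1 ← R1 + 3/8·R2.
R3 ← R3 + 41/16·R2.
R4 ← R4 − 33/16·R2.
R3 ← R3 / (-7/3).
R1 ← R1 + 1·R3.
R4 ← R4 − 8/3·R3.
R4 ← R4 / (851/168).
R1 ← R1 + 207/56·R4.
R2 ← R2 − 10/3·R4.
R3 ← R3 + 193/56·R4.
Reading off the reduced rows gives x = 14/5, y = -2/3, z = -2/3, u = 3.

x = 14/5, y = -2/3, z = -2/3, u = 3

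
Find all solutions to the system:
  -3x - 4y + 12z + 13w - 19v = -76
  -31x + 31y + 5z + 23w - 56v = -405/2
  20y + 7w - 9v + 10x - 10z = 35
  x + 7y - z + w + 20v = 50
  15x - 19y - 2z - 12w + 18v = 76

Row-reduce:
R1 ← R1 / (-3).
R2 ← R2 + 31·R1.
R3 ← R3 − 10·R1.
R4 ← R4 − 1·R1.
R5 ← R5 − 15·R1.
R2 ← R2 / (217/3).
R1 ← R1 − 4/3·R2.
R3 ← R3 − 20/3·R2.
R4 ← R4 − 17/3·R2.
R5 ← R5 + 39·R2.
R3 ← R3 / (1270/31).
R1 ← R1 + 56/31·R3.
R2 ← R2 + 51/31·R3.
R4 ← R4 − 382/31·R3.
R5 ← R5 + 191/31·R3.
R4 ← R4 / (-18539/4445).
R1 ← R1 − 1737/4445·R4.
R2 ← R2 − 7949/8890·R4.
R3 ← R3 − 13149/8890·R4.
R5 ← R5 − 18539/8890·R4.
Row 5 reduces to 0 = -1/4, a contradiction. The system is inconsistent.

no solution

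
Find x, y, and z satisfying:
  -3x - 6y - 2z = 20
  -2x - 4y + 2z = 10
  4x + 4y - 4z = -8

Row-reduce the augmented matrix:
R1 ← R1 / (-3).
R2 ← R2 + 2·R1.
R3 ← R3 − 4·R1.
Swap R2 and R3.
R2 ← R2 / (-4).
R1 ← R1 − 2·R2.
R3 ← R3 / (10/3).
R1 ← R1 + 8/3·R3.
R2 ← R2 − 5/3·R3.
Reading off the reduced rows gives x = 0, y = -3, z = -1.

x = 0, y = -3, z = -1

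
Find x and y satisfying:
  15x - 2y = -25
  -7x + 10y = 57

Row-reduce the augmented matrix:
R1 ← R1 / (15).
R2 ← R2 + 7·R1.
R2 ← R2 / (136/15).
R1 ← R1 + 2/15·R2.
Reading off the reduced rows gives x = -1, y = 5.

x = -1, y = 5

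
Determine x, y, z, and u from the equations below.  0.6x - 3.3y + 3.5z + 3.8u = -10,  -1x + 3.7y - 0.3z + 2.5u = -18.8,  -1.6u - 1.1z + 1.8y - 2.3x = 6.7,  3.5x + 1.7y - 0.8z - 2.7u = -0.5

Row-reduce the augmented matrix:
R1 ← R1 / (3/5).
R2 ← R2 + 1·R1.
R3 ← R3 + 23/10·R1.
R4 ← R4 − 7/2·R1.
R2 ← R2 / (-9/5).
R1 ← R1 + 11/2·R2.
R3 ← R3 + 217/20·R2.
R4 ← R4 − 419/20·R2.
R3 ← R3 / (-568/27).
R1 ← R1 + 299/27·R3.
R2 ← R2 + 83/27·R3.
R4 ← R4 − 1166/27·R3.
R4 ← R4 / (-53861/11360).
R1 ← R1 − 12397/22720·R4.
R2 ← R2 − 22229/22720·R4.
R3 ← R3 − 43501/22720·R4.
Reading off the reduced rows gives x = -2, y = -3, z = -1, u = -4.

x = -2, y = -3, z = -1, u = -4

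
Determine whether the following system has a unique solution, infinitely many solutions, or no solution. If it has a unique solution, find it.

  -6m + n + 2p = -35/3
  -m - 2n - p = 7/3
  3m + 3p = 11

Row-reduce the augmented matrix:
R1 ← R1 / (-6).
R2 ← R2 + 1·R1.
R3 ← R3 − 3·R1.
R2 ← R2 / (-13/6).
R1 ← R1 + 1/6·R2.
R3 ← R3 − 1/2·R2.
R3 ← R3 / (48/13).
R1 ← R1 + 3/13·R3.
R2 ← R2 − 8/13·R3.
Reading off the reduced rows gives m = 2, n = -3, p = 5/3.

m = 2, n = -3, p = 5/3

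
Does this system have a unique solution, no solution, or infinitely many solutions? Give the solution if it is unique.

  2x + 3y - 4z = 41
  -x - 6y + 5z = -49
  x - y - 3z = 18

x = 6, y = 3, z = -5

Row-reduce the augmented matrix:
R1 ← R1 / (2).
R2 ← R2 + 1·R1.
R3 ← R3 − 1·R1.
R2 ← R2 / (-9/2).
R1 ← R1 − 3/2·R2.
R3 ← R3 + 5/2·R2.
R3 ← R3 / (-8/3).
R1 ← R1 + 1·R3.
R2 ← R2 + 2/3·R3.
Reading off the reduced rows gives x = 6, y = 3, z = -5.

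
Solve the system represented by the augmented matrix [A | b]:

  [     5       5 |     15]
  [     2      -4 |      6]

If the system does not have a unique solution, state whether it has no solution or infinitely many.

Row-reduce the augmented matrix:
R1 ← R1 / (5).
R2 ← R2 − 2·R1.
R2 ← R2 / (-6).
R1 ← R1 − 1·R2.
Reading off the reduced rows gives x_1 = 3, x_2 = 0.

x_1 = 3, x_2 = 0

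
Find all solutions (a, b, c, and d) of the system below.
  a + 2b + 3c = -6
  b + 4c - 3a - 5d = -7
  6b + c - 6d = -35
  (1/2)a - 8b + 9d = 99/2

infinitely many solutions

Row-reduce:
R2 ← R2 + 3·R1.
R4 ← R4 − 1/2·R1.
R2 ← R2 / (7).
R1 ← R1 − 2·R2.
R3 ← R3 − 6·R2.
R4 ← R4 + 9·R2.
R3 ← R3 / (-71/7).
R1 ← R1 + 5/7·R3.
R2 ← R2 − 13/7·R3.
R4 ← R4 − 213/14·R3.
Rank is 3 with 4 unknowns, leaving d free.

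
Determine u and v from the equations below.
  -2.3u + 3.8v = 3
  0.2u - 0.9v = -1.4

u = 2, v = 2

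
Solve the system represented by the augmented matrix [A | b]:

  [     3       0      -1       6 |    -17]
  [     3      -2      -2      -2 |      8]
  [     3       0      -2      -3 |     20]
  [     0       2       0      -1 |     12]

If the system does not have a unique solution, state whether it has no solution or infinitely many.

infinitely many solutions

Row-reduce:
R1 ← R1 / (3).
R2 ← R2 − 3·R1.
R3 ← R3 − 3·R1.
R2 ← R2 / (-2).
R4 ← R4 − 2·R2.
R3 ← R3 / (-1).
R1 ← R1 + 1/3·R3.
R2 ← R2 − 1/2·R3.
R4 ← R4 + 1·R3.
Rank is 3 with 4 unknowns, leaving x_4 free.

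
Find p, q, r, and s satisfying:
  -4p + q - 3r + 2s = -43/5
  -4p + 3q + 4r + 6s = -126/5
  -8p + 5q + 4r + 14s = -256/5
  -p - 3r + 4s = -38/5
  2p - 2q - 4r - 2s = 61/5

Row-reduce the augmented matrix:
R1 ← R1 / (-4).
R2 ← R2 + 4·R1.
R3 ← R3 + 8·R1.
R4 ← R4 + 1·R1.
R5 ← R5 − 2·R1.
R2 ← R2 / (2).
R1 ← R1 + 1/4·R2.
R3 ← R3 − 3·R2.
R4 ← R4 + 1/4·R2.
R5 ← R5 + 3/2·R2.
R3 ← R3 / (-1/2).
R1 ← R1 − 13/8·R3.
R2 ← R2 − 7/2·R3.
R4 ← R4 + 11/8·R3.
R5 ← R5 + 1/4·R3.
R4 ← R4 / (-7).
R1 ← R1 − 13·R4.
R2 ← R2 − 30·R4.
R3 ← R3 + 8·R4.
R5 reduces to 0 = 0, so the extra equation is consistent.
Reading off the reduced rows gives p = 3, q = 3, r = -9/5, s = -5/2.

p = 3, q = 3, r = -9/5, s = -5/2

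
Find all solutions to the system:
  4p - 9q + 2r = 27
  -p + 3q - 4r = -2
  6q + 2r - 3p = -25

Row-reduce:
R1 ← R1 / (4).
R2 ← R2 + 1·R1.
R3 ← R3 + 3·R1.
R2 ← R2 / (3/4).
R1 ← R1 + 9/4·R2.
R3 ← R3 + 3/4·R2.
Rank is 2 with 3 unknowns, leaving r free.

infinitely many solutions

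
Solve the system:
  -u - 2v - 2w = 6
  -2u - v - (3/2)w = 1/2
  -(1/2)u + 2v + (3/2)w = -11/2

no solution

Row-reduce:
R1 ← R1 / (-1).
R2 ← R2 + 2·R1.
R3 ← R3 + 1/2·R1.
R2 ← R2 / (3).
R1 ← R1 − 2·R2.
R3 ← R3 − 3·R2.
Row 3 reduces to 0 = 3, a contradiction. The system is inconsistent.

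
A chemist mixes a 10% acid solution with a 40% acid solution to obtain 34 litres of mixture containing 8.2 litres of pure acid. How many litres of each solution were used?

Let a = litres of solution A, b = litres of solution B.
  a + b = 34
  (1/10)a + (2/5)b = 41/5
Row-reduce the augmented matrix:
R2 ← R2 − 1/10·R1.
R2 ← R2 / (3/10).
R1 ← R1 − 1·R2.
Reading off the reduced rows gives a = 18, b = 16.

litres of solution A: 18, litres of solution B: 16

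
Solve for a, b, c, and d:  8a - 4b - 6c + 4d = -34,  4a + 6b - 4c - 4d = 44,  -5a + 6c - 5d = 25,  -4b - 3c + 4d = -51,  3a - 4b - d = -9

Row-reduce the augmented matrix:
R1 ← R1 / (8).
R2 ← R2 − 4·R1.
R3 ← R3 + 5·R1.
R5 ← R5 − 3·R1.
R2 ← R2 / (8).
R1 ← R1 + 1/2·R2.
R3 ← R3 + 5/2·R2.
R4 ← R4 + 4·R2.
R5 ← R5 + 5/2·R2.
R3 ← R3 / (31/16).
R1 ← R1 + 13/16·R3.
R2 ← R2 + 1/8·R3.
R4 ← R4 + 7/2·R3.
R5 ← R5 − 31/16·R3.
R4 ← R4 / (-214/31).
R1 ← R1 + 53/31·R4.
R2 ← R2 + 32/31·R4.
R3 ← R3 + 70/31·R4.
R5 reduces to 0 = 0, so the extra equation is consistent.
Reading off the reduced rows gives a = 4, b = 6, c = 5, d = -3.

a = 4, b = 6, c = 5, d = -3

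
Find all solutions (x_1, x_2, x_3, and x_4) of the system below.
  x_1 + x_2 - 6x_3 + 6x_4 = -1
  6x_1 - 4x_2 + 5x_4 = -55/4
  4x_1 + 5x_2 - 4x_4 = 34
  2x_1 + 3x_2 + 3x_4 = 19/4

Row-reduce the augmented matrix:
R2 ← R2 − 6·R1.
R3 ← R3 − 4·R1.
R4 ← R4 − 2·R1.
R2 ← R2 / (-10).
R1 ← R1 − 1·R2.
R3 ← R3 − 1·R2.
R4 ← R4 − 1·R2.
R3 ← R3 / (138/5).
R1 ← R1 + 12/5·R3.
R2 ← R2 + 18/5·R3.
R4 ← R4 − 78/5·R3.
R4 ← R4 / (126/23).
R1 ← R1 − 9/46·R4.
R2 ← R2 + 22/23·R4.
R3 ← R3 + 311/276·R4.
Reading off the reduced rows gives x_1 = 2, x_2 = 3, x_3 = -7/4, x_4 = -11/4.

x_1 = 2, x_2 = 3, x_3 = -7/4, x_4 = -11/4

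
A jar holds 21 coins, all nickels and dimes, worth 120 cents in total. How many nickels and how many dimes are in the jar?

Let n = nickels, d = dimes.
  n + d = 21
  5n + 10d = 120
Row-reduce the augmented matrix:
R2 ← R2 − 5·R1.
R2 ← R2 / (5).
R1 ← R1 − 1·R2.
Reading off the reduced rows gives n = 18, d = 3.

nickels: 18, dimes: 3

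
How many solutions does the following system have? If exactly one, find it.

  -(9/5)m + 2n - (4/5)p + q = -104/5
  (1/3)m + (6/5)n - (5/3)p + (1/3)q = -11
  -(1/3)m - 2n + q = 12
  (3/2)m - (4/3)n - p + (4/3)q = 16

Row-reduce the augmented matrix:
R1 ← R1 / (-9/5).
R2 ← R2 − 1/3·R1.
R3 ← R3 + 1/3·R1.
R4 ← R4 − 3/2·R1.
R2 ← R2 / (212/135).
R1 ← R1 + 10/9·R2.
R3 ← R3 + 64/27·R2.
R4 ← R4 − 1/3·R2.
R3 ← R3 / (-412/159).
R1 ← R1 + 89/106·R3.
R2 ← R2 + 245/212·R3.
R4 ← R4 + 815/636·R3.
R4 ← R4 / (3131/2472).
R1 ← R1 + 291/412·R4.
R2 ← R2 + 315/824·R4.
R3 ← R3 + 127/206·R4.
Reading off the reduced rows gives m = 6, n = -5, p = 5, q = 4.

m = 6, n = -5, p = 5, q = 4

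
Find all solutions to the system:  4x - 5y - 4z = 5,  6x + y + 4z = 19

infinitely many solutions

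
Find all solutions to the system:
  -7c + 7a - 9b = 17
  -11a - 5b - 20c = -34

Row-reduce:
R1 ← R1 / (7).
R2 ← R2 + 11·R1.
R2 ← R2 / (-134/7).
R1 ← R1 + 9/7·R2.
Rank is 2 with 3 unknowns, leaving c free.

infinitely many solutions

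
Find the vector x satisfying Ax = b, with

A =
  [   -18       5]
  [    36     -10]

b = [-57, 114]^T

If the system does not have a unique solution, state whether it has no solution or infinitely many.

infinitely many solutions

Row-reduce:
R1 ← R1 / (-18).
R2 ← R2 − 36·R1.
Rank is 1 with 2 unknowns, leaving x_2 free.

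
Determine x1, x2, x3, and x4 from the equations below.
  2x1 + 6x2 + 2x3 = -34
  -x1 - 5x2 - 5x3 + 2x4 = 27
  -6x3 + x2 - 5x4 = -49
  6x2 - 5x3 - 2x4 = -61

x1 = -2, x2 = -6, x3 = 3, x4 = 5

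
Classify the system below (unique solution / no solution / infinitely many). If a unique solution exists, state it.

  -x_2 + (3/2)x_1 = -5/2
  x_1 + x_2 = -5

Row-reduce the augmented matrix:
R1 ← R1 / (3/2).
R2 ← R2 − 1·R1.
R2 ← R2 / (5/3).
R1 ← R1 + 2/3·R2.
Reading off the reduced rows gives x_1 = -3, x_2 = -2.

x_1 = -3, x_2 = -2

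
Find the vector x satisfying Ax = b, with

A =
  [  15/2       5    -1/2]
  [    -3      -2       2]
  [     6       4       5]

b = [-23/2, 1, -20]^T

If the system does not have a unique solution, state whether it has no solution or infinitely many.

Row-reduce:
R1 ← R1 / (15/2).
R2 ← R2 + 3·R1.
R3 ← R3 − 6·R1.
R2 ← R2 / (9/5).
R1 ← R1 + 1/15·R2.
R3 ← R3 − 27/5·R2.
Rank is 2 with 3 unknowns, leaving x_2 free.

infinitely many solutions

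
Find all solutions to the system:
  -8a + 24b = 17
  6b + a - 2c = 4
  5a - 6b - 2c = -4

no solution

Row-reduce:
R1 ← R1 / (-8).
R2 ← R2 − 1·R1.
R3 ← R3 − 5·R1.
R2 ← R2 / (9).
R1 ← R1 + 3·R2.
R3 ← R3 − 9·R2.
Row 3 reduces to 0 = 1/2, a contradiction. The system is inconsistent.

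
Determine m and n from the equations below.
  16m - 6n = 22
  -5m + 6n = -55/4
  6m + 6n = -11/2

m = 3/4, n = -5/3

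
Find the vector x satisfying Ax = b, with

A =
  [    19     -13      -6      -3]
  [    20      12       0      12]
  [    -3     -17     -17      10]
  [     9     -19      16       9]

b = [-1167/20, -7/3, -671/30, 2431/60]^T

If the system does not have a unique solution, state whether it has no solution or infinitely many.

Row-reduce the augmented matrix:
R1 ← R1 / (19).
R2 ← R2 − 20·R1.
R3 ← R3 + 3·R1.
R4 ← R4 − 9·R1.
R2 ← R2 / (488/19).
R1 ← R1 + 13/19·R2.
R3 ← R3 + 362/19·R2.
R4 ← R4 + 244/19·R2.
R3 ← R3 / (-809/61).
R1 ← R1 + 9/61·R3.
R2 ← R2 − 15/61·R3.
R4 ← R4 − 22·R3.
R4 ← R4 / (42436/809).
R1 ← R1 − 12/809·R4.
R2 ← R2 − 789/809·R4.
R3 ← R3 + 1267/809·R4.
Reading off the reduced rows gives x_1 = -5/3, x_2 = 1/3, x_3 = 13/5, x_4 = 9/4.

x_1 = -5/3, x_2 = 1/3, x_3 = 13/5, x_4 = 9/4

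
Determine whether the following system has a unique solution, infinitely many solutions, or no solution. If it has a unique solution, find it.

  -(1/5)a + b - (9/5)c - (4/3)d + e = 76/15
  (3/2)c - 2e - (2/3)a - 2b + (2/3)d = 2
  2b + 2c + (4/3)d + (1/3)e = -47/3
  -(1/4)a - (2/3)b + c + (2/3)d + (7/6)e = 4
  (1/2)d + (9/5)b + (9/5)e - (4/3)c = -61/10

a = -2, b = -5, c = 0, d = -5, e = 3

Row-reduce the augmented matrix:
R1 ← R1 / (-1/5).
R2 ← R2 + 2/3·R1.
R4 ← R4 + 1/4·R1.
R2 ← R2 / (-16/3).
R1 ← R1 + 5·R2.
R3 ← R3 − 2·R2.
R4 ← R4 + 23/12·R2.
R5 ← R5 − 9/5·R2.
R3 ← R3 / (77/16).
R1 ← R1 − 63/32·R3.
R2 ← R2 + 45/32·R3.
R4 ← R4 − 71/128·R3.
R5 ← R5 − 115/96·R3.
R4 ← R4 / (169/1386).
R1 ← R1 − 6/11·R4.
R2 ← R2 + 2/231·R4.
R3 ← R3 − 52/77·R4.
R5 ← R5 − 3271/2310·R4.
R5 ← R5 / (-1405801/60840).
R1 ← R1 + 1416/169·R5.
R2 ← R2 − 111/169·R5.
R3 ← R3 + 451/39·R5.
R4 ← R4 − 11229/676·R5.
Reading off the reduced rows gives a = -2, b = -5, c = 0, d = -5, e = 3.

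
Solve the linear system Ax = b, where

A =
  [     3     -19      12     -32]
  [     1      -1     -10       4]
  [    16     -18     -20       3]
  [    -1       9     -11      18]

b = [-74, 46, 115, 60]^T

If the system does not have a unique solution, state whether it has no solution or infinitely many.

Row-reduce:
R1 ← R1 / (3).
R2 ← R2 − 1·R1.
R3 ← R3 − 16·R1.
R4 ← R4 + 1·R1.
R2 ← R2 / (16/3).
R1 ← R1 + 19/3·R2.
R3 ← R3 − 250/3·R2.
R4 ← R4 − 8/3·R2.
R3 ← R3 / (539/4).
R1 ← R1 + 101/8·R3.
R2 ← R2 + 21/8·R3.
Rank is 3 with 4 unknowns, leaving x_4 free.

infinitely many solutions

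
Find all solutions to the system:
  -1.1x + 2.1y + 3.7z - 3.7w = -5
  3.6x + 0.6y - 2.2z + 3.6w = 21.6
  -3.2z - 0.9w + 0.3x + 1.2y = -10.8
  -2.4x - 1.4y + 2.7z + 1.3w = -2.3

Row-reduce the augmented matrix:
R1 ← R1 / (-11/10).
R2 ← R2 − 18/5·R1.
R3 ← R3 − 3/10·R1.
R4 ← R4 + 12/5·R1.
R2 ← R2 / (411/55).
R1 ← R1 + 21/11·R2.
R3 ← R3 − 39/22·R2.
R4 ← R4 + 329/55·R2.
R3 ← R3 / (-3111/685).
R1 ← R1 + 114/137·R3.
R2 ← R2 − 545/411·R3.
R4 ← R4 − 10519/4110·R3.
R4 ← R4 / (40801/15555).
R1 ← R1 − 1213/1037·R4.
R2 ← R2 + 3443/3111·R4.
R3 ← R3 + 25/1037·R4.
Reading off the reduced rows gives x = 6, y = -1, z = 3, w = 2.

x = 6, y = -1, z = 3, w = 2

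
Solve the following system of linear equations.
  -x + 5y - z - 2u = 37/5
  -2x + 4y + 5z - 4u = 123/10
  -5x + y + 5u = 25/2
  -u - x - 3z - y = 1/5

x = -5/2, y = 1, z = 1/2, u = -1/5

Row-reduce the augmented matrix:
R1 ← R1 / (-1).
R2 ← R2 + 2·R1.
R3 ← R3 + 5·R1.
R4 ← R4 + 1·R1.
R2 ← R2 / (-6).
R1 ← R1 + 5·R2.
R3 ← R3 + 24·R2.
R4 ← R4 + 6·R2.
R3 ← R3 / (-23).
R1 ← R1 + 29/6·R3.
R2 ← R2 + 7/6·R3.
R4 ← R4 + 9·R3.
R4 ← R4 / (-112/23).
R1 ← R1 + 53/46·R4.
R2 ← R2 + 35/46·R4.
R3 ← R3 + 15/23·R4.
Reading off the reduced rows gives x = -5/2, y = 1, z = 1/2, u = -1/5.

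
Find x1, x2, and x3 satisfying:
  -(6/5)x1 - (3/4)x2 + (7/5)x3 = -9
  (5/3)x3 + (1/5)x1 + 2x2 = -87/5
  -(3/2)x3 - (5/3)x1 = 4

x1 = 3, x2 = -4, x3 = -6

Row-reduce the augmented matrix:
R1 ← R1 / (-6/5).
R2 ← R2 − 1/5·R1.
R3 ← R3 + 5/3·R1.
R2 ← R2 / (15/8).
R1 ← R1 − 5/8·R2.
R3 ← R3 − 25/24·R2.
R3 ← R3 / (-9/2).
R1 ← R1 + 9/5·R3.
R2 ← R2 − 76/75·R3.
Reading off the reduced rows gives x1 = 3, x2 = -4, x3 = -6.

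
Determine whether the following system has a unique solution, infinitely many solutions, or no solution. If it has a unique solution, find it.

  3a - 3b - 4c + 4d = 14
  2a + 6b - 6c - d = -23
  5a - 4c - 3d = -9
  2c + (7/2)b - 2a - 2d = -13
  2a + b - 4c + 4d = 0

no solution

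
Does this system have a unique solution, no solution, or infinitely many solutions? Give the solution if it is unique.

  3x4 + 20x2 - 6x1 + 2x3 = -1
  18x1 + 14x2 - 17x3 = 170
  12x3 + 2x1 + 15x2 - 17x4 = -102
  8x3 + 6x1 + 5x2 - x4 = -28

Row-reduce the augmented matrix:
R1 ← R1 / (-6).
R2 ← R2 − 18·R1.
R3 ← R3 − 2·R1.
R4 ← R4 − 6·R1.
R2 ← R2 / (74).
R1 ← R1 + 10/3·R2.
R3 ← R3 − 65/3·R2.
R4 ← R4 − 25·R2.
R3 ← R3 / (3527/222).
R1 ← R1 + 92/111·R3.
R2 ← R2 + 11/74·R3.
R4 ← R4 − 1015/74·R3.
R4 ← R4 / (53074/3527).
R1 ← R1 + 7525/7054·R4.
R2 ← R2 + 186/3527·R4.
R3 ← R3 + 4137/3527·R4.
Reading off the reduced rows gives x1 = 3, x2 = 1, x3 = -6, x4 = 3.

x1 = 3, x2 = 1, x3 = -6, x4 = 3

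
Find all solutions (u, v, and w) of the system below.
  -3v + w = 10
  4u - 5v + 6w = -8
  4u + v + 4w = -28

infinitely many solutions

Row-reduce:
Swap R1 and R2.
R1 ← R1 / (4).
R3 ← R3 − 4·R1.
R2 ← R2 / (-3).
R1 ← R1 + 5/4·R2.
R3 ← R3 − 6·R2.
Rank is 2 with 3 unknowns, leaving w free.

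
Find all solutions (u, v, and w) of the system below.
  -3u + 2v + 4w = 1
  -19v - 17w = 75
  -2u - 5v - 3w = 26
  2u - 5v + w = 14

no solution

Row-reduce:
R1 ← R1 / (-3).
R3 ← R3 + 2·R1.
R4 ← R4 − 2·R1.
R2 ← R2 / (-19).
R1 ← R1 + 2/3·R2.
R3 ← R3 + 19/3·R2.
R4 ← R4 + 11/3·R2.
Swap R3 and R4.
R3 ← R3 / (132/19).
R1 ← R1 + 14/19·R3.
R2 ← R2 − 17/19·R3.
Row 4 reduces to 0 = 1/3, a contradiction. The system is inconsistent.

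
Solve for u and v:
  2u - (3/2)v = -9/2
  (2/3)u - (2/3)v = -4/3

Row-reduce the augmented matrix:
R1 ← R1 / (2).
R2 ← R2 − 2/3·R1.
R2 ← R2 / (-1/6).
R1 ← R1 + 3/4·R2.
Reading off the reduced rows gives u = -3, v = -1.

u = -3, v = -1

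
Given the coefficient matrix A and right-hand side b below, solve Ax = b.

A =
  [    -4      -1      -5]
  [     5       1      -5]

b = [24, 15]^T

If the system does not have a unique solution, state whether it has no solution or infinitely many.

Row-reduce:
R1 ← R1 / (-4).
R2 ← R2 − 5·R1.
R2 ← R2 / (-1/4).
R1 ← R1 − 1/4·R2.
Rank is 2 with 3 unknowns, leaving x_3 free.

infinitely many solutions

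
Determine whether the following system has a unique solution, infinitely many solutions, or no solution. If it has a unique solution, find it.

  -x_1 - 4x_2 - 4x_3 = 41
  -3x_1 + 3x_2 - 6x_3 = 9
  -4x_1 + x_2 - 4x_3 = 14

Row-reduce the augmented matrix:
R1 ← R1 / (-1).
R2 ← R2 + 3·R1.
R3 ← R3 + 4·R1.
R2 ← R2 / (15).
R1 ← R1 − 4·R2.
R3 ← R3 − 17·R2.
R3 ← R3 / (26/5).
R1 ← R1 − 12/5·R3.
R2 ← R2 − 2/5·R3.
Reading off the reduced rows gives x_1 = -1, x_2 = -6, x_3 = -4.

x_1 = -1, x_2 = -6, x_3 = -4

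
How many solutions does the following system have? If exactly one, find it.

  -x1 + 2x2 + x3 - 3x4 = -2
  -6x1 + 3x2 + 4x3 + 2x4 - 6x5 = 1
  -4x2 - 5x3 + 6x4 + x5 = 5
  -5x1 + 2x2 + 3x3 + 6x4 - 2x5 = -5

infinitely many solutions

Row-reduce:
R1 ← R1 / (-1).
R2 ← R2 + 6·R1.
R4 ← R4 + 5·R1.
R2 ← R2 / (-9).
R1 ← R1 + 2·R2.
R3 ← R3 + 4·R2.
R4 ← R4 + 8·R2.
R3 ← R3 / (-37/9).
R1 ← R1 + 5/9·R3.
R2 ← R2 − 2/9·R3.
R4 ← R4 + 2/9·R3.
R4 ← R4 / (125/37).
R1 ← R1 + 39/37·R4.
R2 ← R2 + 88/37·R4.
R3 ← R3 − 26/37·R4.
Rank is 4 with 5 unknowns, leaving x5 free.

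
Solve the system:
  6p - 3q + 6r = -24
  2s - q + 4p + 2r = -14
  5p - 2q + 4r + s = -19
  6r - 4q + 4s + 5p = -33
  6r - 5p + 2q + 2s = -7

p = -1, q = 2, r = -2, s = -2

Row-reduce the augmented matrix:
R1 ← R1 / (6).
R2 ← R2 − 4·R1.
R3 ← R3 − 5·R1.
R4 ← R4 − 5·R1.
R5 ← R5 + 5·R1.
R1 ← R1 + 1/2·R2.
R3 ← R3 − 1/2·R2.
R4 ← R4 + 3/2·R2.
R5 ← R5 + 1/2·R2.
Swap R3 and R4.
R3 ← R3 / (-2).
R2 ← R2 + 2·R3.
R5 ← R5 − 10·R3.
Swap R4 and R5.
R4 ← R4 / (38).
R1 ← R1 − 1·R4.
R2 ← R2 + 5·R4.
R3 ← R3 + 7/2·R4.
R5 reduces to 0 = 0, so the extra equation is consistent.
Reading off the reduced rows gives p = -1, q = 2, r = -2, s = -2.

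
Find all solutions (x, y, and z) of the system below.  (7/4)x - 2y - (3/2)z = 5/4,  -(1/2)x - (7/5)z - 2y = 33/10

infinitely many solutions

Row-reduce:
R1 ← R1 / (7/4).
R2 ← R2 + 1/2·R1.
R2 ← R2 / (-18/7).
R1 ← R1 + 8/7·R2.
Rank is 2 with 3 unknowns, leaving z free.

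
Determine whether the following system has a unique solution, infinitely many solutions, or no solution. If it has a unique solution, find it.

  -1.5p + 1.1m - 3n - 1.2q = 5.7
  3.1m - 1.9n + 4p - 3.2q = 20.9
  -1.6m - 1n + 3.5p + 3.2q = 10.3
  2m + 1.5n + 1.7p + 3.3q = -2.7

m = 0, n = -3, p = 3, q = -1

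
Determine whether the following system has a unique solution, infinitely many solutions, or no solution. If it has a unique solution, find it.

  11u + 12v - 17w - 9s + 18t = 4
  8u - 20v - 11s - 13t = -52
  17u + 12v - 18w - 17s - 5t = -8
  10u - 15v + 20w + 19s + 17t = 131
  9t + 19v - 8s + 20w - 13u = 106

u = 4, v = 3, w = 5, s = 1, t = 1

Row-reduce the augmented matrix:
R1 ← R1 / (11).
R2 ← R2 − 8·R1.
R3 ← R3 − 17·R1.
R4 ← R4 − 10·R1.
R5 ← R5 + 13·R1.
R2 ← R2 / (-316/11).
R1 ← R1 − 12/11·R2.
R3 ← R3 + 72/11·R2.
R4 ← R4 + 285/11·R2.
R5 ← R5 − 365/11·R2.
R3 ← R3 / (431/79).
R1 ← R1 + 85/79·R3.
R2 ← R2 + 34/79·R3.
R4 ← R4 − 1920/79·R3.
R5 ← R5 − 1121/79·R3.
R4 ← R4 / (69731/1724).
R1 ← R1 + 602/431·R4.
R2 ← R2 + 15/1724·R4.
R3 ← R3 + 164/431·R4.
R5 ← R5 + 31691/1724·R4.
R5 ← R5 / (9443167/69731).
R1 ← R1 − 21920/69731·R5.
R2 ← R2 + 82336/69731·R5.
R3 ← R3 + 249091/69731·R5.
R4 ← R4 − 248053/69731·R5.
Reading off the reduced rows gives u = 4, v = 3, w = 5, s = 1, t = 1.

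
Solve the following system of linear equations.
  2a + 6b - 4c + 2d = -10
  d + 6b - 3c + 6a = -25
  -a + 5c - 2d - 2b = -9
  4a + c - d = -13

no solution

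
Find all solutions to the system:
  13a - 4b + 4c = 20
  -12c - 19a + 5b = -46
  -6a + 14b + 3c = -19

a = 0, b = -2, c = 3

Row-reduce the augmented matrix:
R1 ← R1 / (13).
R2 ← R2 + 19·R1.
R3 ← R3 + 6·R1.
R2 ← R2 / (-11/13).
R1 ← R1 + 4/13·R2.
R3 ← R3 − 158/13·R2.
R3 ← R3 / (-919/11).
R1 ← R1 − 28/11·R3.
R2 ← R2 − 80/11·R3.
Reading off the reduced rows gives a = 0, b = -2, c = 3.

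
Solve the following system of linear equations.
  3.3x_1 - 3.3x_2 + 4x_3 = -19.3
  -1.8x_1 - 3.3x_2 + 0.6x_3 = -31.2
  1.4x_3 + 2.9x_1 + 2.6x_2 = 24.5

Row-reduce the augmented matrix:
R1 ← R1 / (33/10).
R2 ← R2 + 9/5·R1.
R3 ← R3 − 29/10·R1.
R2 ← R2 / (-51/10).
R1 ← R1 + 1·R2.
R3 ← R3 − 11/2·R2.
R3 ← R3 / (146/165).
R1 ← R1 − 2/3·R3.
R2 ← R2 + 6/11·R3.
Reading off the reduced rows gives x_1 = 5, x_2 = 6, x_3 = -4.

x_1 = 5, x_2 = 6, x_3 = -4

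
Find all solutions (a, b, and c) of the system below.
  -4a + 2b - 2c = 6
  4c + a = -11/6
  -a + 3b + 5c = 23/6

a = -1/2, b = 5/3, c = -1/3

Row-reduce the augmented matrix:
R1 ← R1 / (-4).
R2 ← R2 − 1·R1.
R3 ← R3 + 1·R1.
R2 ← R2 / (1/2).
R1 ← R1 + 1/2·R2.
R3 ← R3 − 5/2·R2.
R3 ← R3 / (-12).
R1 ← R1 − 4·R3.
R2 ← R2 − 7·R3.
Reading off the reduced rows gives a = -1/2, b = 5/3, c = -1/3.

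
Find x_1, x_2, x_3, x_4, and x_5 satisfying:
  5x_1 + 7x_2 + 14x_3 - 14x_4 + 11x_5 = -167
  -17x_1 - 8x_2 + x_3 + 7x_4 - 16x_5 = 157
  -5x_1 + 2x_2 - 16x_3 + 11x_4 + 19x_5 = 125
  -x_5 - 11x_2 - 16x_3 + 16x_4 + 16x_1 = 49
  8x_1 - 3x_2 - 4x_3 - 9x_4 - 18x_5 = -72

x_1 = -6, x_2 = 0, x_3 = -3, x_4 = 6, x_5 = -1

Row-reduce the augmented matrix:
R1 ← R1 / (5).
R2 ← R2 + 17·R1.
R3 ← R3 + 5·R1.
R4 ← R4 − 16·R1.
R5 ← R5 − 8·R1.
R2 ← R2 / (79/5).
R1 ← R1 − 7/5·R2.
R3 ← R3 − 9·R2.
R4 ← R4 + 167/5·R2.
R5 ← R5 + 71/5·R2.
R3 ← R3 / (-2345/79).
R1 ← R1 + 119/79·R3.
R2 ← R2 − 243/79·R3.
R4 ← R4 − 3313/79·R3.
R5 ← R5 − 1365/79·R3.
R4 ← R4 / (1599/469).
R1 ← R1 + 15/67·R4.
R2 ← R2 + 227/469·R4.
R3 ← R3 + 318/469·R4.
R5 ← R5 + 762/67·R4.
R5 ← R5 / (288048/2665).
R1 ← R1 − 4386/2665·R5.
R2 ← R2 − 21467/2665·R5.
R3 ← R3 − 16527/2665·R5.
R4 ← R4 − 26733/2665·R5.
Reading off the reduced rows gives x_1 = -6, x_2 = 0, x_3 = -3, x_4 = 6, x_5 = -1.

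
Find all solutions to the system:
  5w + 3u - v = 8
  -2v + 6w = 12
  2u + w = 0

Row-reduce the augmented matrix:
R1 ← R1 / (3).
R3 ← R3 − 2·R1.
R2 ← R2 / (-2).
R1 ← R1 + 1/3·R2.
R3 ← R3 − 2/3·R2.
R3 ← R3 / (-1/3).
R1 ← R1 − 2/3·R3.
R2 ← R2 + 3·R3.
Reading off the reduced rows gives u = -2, v = 6, w = 4.

u = -2, v = 6, w = 4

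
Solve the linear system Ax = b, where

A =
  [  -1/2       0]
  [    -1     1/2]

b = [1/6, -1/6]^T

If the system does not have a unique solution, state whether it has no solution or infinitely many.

x_1 = -1/3, x_2 = -1

From equation 2: x_1 = 1/6 + 1/2·x_2.
Substitute into equation 1 and solve: x_2 = -1.
Then x_1 = -1/3.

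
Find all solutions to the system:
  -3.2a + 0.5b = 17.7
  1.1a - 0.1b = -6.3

Row-reduce the augmented matrix:
R1 ← R1 / (-16/5).
R2 ← R2 − 11/10·R1.
R2 ← R2 / (23/320).
R1 ← R1 + 5/32·R2.
Reading off the reduced rows gives a = -6, b = -3.

a = -6, b = -3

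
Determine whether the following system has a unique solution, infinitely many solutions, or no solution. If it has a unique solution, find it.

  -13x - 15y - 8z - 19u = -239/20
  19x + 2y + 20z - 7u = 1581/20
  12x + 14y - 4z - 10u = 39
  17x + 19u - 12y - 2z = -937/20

x = 3/4, y = 7/5, z = 12/5, u = -2

Row-reduce the augmented matrix:
R1 ← R1 / (-13).
R2 ← R2 − 19·R1.
R3 ← R3 − 12·R1.
R4 ← R4 − 17·R1.
R2 ← R2 / (-259/13).
R1 ← R1 − 15/13·R2.
R3 ← R3 − 2/13·R2.
R4 ← R4 + 411/13·R2.
R3 ← R3 / (-2932/259).
R1 ← R1 − 284/259·R3.
R2 ← R2 + 108/259·R3.
R4 ← R4 + 6642/259·R3.
R4 ← R4 / (82331/733).
R1 ← R1 + 2379/733·R4.
R2 ← R2 − 2030/733·R4.
R3 ← R3 − 3601/1466·R4.
Reading off the reduced rows gives x = 3/4, y = 7/5, z = 12/5, u = -2.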